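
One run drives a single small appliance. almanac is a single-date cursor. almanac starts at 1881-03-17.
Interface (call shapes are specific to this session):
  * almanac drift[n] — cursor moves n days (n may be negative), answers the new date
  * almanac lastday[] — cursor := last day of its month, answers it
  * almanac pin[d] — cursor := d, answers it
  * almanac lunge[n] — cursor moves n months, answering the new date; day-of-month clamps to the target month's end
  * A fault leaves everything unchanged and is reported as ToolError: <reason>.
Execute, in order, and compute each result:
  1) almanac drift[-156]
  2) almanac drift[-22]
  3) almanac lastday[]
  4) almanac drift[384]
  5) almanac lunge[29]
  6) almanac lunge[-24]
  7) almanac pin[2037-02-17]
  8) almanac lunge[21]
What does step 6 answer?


Step: almanac drift[n→-156]
Result: 1880-10-12
Step: almanac drift[n→-22]
Result: 1880-09-20
Step: almanac lastday[]
Result: 1880-09-30
Step: almanac drift[n→384]
Result: 1881-10-19
Step: almanac lunge[n→29]
Result: 1884-03-19
Step: almanac lunge[n→-24]
Result: 1882-03-19
Step: almanac pin[d→2037-02-17]
Result: 2037-02-17
Step: almanac lunge[n→21]
Result: 2038-11-17

Answer: 1882-03-19


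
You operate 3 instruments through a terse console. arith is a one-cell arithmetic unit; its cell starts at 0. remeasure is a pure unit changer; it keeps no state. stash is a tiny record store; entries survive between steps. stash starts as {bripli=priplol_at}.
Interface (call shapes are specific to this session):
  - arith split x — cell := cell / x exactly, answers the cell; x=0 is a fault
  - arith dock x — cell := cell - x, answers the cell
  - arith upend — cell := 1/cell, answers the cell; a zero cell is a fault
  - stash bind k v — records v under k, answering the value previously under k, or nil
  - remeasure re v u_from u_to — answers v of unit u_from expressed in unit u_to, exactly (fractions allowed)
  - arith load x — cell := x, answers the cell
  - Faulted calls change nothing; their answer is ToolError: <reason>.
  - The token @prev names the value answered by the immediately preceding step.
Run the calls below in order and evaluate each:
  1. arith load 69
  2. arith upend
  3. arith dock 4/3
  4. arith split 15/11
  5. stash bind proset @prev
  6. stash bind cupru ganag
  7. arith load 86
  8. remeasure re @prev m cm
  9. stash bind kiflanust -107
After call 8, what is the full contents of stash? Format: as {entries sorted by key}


Answer: {bripli=priplol_at, cupru=ganag, proset=-1001/1035}

Derivation:
% arith load x='69'
= 69
% arith upend
= 1/69
% arith dock x='4/3'
= -91/69
% arith split x='15/11'
= -1001/1035
% stash bind k='proset' v='@prev'
= nil
% stash bind k='cupru' v='ganag'
= nil
% arith load x='86'
= 86
% remeasure re v='@prev' u_from='m' u_to='cm'
= 8600
% stash bind k='kiflanust' v='-107'
= nil


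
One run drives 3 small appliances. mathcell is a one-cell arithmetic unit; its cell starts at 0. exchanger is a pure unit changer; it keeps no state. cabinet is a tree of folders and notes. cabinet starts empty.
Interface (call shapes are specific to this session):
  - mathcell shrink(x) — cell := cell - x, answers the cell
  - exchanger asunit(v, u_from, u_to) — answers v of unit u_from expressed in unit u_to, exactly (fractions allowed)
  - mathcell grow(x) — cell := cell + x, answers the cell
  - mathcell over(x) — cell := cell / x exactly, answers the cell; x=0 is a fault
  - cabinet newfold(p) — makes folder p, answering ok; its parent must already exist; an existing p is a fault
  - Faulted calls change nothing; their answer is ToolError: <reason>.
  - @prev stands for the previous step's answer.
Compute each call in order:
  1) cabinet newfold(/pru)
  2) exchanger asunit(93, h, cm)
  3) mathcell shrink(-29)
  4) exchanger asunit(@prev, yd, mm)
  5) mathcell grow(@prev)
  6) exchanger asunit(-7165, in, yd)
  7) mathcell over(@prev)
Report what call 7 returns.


Act: cabinet newfold[p→/pru]
Obs: ok
Act: exchanger asunit[v→93; u_from→h; u_to→cm]
Obs: ToolError: incompatible units
Act: mathcell shrink[x→-29]
Obs: 29
Act: exchanger asunit[v→@prev; u_from→yd; u_to→mm]
Obs: 132588/5
Act: mathcell grow[x→@prev]
Obs: 132733/5
Act: exchanger asunit[v→-7165; u_from→in; u_to→yd]
Obs: -7165/36
Act: mathcell over[x→@prev]
Obs: -4778388/35825

Answer: -4778388/35825


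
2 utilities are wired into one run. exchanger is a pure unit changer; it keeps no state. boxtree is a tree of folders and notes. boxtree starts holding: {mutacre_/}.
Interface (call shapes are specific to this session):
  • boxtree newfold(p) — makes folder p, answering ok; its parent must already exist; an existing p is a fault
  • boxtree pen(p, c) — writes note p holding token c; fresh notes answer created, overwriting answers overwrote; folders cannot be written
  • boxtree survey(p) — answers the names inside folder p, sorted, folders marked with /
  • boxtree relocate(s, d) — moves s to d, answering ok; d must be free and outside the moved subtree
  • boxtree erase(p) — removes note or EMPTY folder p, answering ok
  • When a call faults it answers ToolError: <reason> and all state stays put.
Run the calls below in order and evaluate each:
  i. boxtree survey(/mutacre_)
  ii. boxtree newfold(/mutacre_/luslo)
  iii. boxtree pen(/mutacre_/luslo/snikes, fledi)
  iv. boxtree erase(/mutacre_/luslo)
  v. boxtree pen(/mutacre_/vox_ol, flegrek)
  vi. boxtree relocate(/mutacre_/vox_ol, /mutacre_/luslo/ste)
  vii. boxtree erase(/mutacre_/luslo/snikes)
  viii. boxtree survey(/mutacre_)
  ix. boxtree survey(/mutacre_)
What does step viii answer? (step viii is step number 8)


I call boxtree survey(p: /mutacre_), → [].
Calling boxtree newfold(p: /mutacre_/luslo), giving ok.
Calling boxtree pen(p: /mutacre_/luslo/snikes, c: fledi): created.
Using boxtree erase(p: /mutacre_/luslo), and observe ToolError: not empty.
Invoking boxtree pen(p: /mutacre_/vox_ol, c: flegrek), and observe created.
Calling boxtree relocate(s: /mutacre_/vox_ol, d: /mutacre_/luslo/ste), giving ok.
Then boxtree erase(p: /mutacre_/luslo/snikes), and get ok.
Calling boxtree survey(p: /mutacre_), and get [luslo/].
Next I call boxtree survey(p: /mutacre_): [luslo/].

Answer: [luslo/]


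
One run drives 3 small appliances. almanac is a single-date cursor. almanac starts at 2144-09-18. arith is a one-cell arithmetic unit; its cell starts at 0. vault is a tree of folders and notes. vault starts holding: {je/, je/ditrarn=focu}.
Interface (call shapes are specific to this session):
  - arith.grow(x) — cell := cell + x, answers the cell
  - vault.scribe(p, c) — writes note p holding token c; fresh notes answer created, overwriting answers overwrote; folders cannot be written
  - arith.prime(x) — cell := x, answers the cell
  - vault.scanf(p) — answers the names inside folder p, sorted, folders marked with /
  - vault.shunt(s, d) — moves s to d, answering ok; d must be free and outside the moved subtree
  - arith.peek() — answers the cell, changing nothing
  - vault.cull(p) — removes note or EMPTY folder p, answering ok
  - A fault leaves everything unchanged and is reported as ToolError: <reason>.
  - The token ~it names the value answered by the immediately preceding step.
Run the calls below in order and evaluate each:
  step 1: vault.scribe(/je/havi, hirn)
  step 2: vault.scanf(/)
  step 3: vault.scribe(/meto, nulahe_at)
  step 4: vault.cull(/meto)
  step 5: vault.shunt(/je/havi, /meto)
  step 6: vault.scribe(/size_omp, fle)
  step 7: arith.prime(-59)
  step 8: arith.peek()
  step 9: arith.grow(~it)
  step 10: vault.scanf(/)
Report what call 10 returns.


Act: vault.scribe[p: /je/havi; c: hirn]
Obs: created
Act: vault.scanf[p: /]
Obs: [je/]
Act: vault.scribe[p: /meto; c: nulahe_at]
Obs: created
Act: vault.cull[p: /meto]
Obs: ok
Act: vault.shunt[s: /je/havi; d: /meto]
Obs: ok
Act: vault.scribe[p: /size_omp; c: fle]
Obs: created
Act: arith.prime[x: -59]
Obs: -59
Act: arith.peek[]
Obs: -59
Act: arith.grow[x: ~it]
Obs: -118
Act: vault.scanf[p: /]
Obs: [je/, meto, size_omp]

Answer: [je/, meto, size_omp]


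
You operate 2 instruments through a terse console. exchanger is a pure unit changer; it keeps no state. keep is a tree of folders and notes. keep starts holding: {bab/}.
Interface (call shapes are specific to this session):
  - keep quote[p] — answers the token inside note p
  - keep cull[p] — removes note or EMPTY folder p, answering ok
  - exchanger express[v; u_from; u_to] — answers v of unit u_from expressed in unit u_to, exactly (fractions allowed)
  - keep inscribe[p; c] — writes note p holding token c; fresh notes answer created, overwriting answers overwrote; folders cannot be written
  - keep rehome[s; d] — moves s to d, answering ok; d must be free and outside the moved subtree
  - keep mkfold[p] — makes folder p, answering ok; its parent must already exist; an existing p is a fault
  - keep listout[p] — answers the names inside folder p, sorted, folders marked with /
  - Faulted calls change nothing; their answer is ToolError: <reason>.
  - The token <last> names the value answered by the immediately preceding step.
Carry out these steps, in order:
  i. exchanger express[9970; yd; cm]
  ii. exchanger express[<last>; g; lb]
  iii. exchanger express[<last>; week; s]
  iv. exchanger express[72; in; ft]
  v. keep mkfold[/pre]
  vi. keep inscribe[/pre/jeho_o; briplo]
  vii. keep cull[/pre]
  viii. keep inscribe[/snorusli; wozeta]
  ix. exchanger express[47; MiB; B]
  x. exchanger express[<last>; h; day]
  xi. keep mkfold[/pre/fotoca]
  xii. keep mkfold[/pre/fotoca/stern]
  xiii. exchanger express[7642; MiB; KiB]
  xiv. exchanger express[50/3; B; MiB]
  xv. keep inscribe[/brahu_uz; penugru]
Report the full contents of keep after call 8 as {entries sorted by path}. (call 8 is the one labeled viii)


Answer: {bab/, pre/, pre/jeho_o=briplo, snorusli=wozeta}

Derivation:
==> exchanger express(9970, yd, cm)
<== 4558284/5
==> exchanger express(<last>, g, lb)
<== 91165680000/45359237
==> exchanger express(<last>, week, s)
<== 7876714752000000/6479891
==> exchanger express(72, in, ft)
<== 6
==> keep mkfold(/pre)
<== ok
==> keep inscribe(/pre/jeho_o, briplo)
<== created
==> keep cull(/pre)
<== ToolError: not empty
==> keep inscribe(/snorusli, wozeta)
<== created
==> exchanger express(47, MiB, B)
<== 49283072
==> exchanger express(<last>, h, day)
<== 6160384/3
==> keep mkfold(/pre/fotoca)
<== ok
==> keep mkfold(/pre/fotoca/stern)
<== ok
==> exchanger express(7642, MiB, KiB)
<== 7825408
==> exchanger express(50/3, B, MiB)
<== 25/1572864
==> keep inscribe(/brahu_uz, penugru)
<== created


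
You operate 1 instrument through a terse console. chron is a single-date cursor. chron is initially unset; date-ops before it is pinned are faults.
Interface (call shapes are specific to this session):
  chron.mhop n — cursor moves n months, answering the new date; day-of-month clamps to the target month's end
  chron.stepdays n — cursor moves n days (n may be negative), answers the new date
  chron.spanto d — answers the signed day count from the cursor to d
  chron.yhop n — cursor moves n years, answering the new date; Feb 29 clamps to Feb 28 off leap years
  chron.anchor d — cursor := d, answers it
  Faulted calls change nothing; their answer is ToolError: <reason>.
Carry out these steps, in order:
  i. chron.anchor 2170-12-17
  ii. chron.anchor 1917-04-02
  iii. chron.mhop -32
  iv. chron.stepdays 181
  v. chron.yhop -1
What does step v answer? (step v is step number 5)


% anchor d='2170-12-17'
  2170-12-17
% anchor d='1917-04-02'
  1917-04-02
% mhop n='-32'
  1914-08-02
% stepdays n='181'
  1915-01-30
% yhop n='-1'
  1914-01-30

Answer: 1914-01-30


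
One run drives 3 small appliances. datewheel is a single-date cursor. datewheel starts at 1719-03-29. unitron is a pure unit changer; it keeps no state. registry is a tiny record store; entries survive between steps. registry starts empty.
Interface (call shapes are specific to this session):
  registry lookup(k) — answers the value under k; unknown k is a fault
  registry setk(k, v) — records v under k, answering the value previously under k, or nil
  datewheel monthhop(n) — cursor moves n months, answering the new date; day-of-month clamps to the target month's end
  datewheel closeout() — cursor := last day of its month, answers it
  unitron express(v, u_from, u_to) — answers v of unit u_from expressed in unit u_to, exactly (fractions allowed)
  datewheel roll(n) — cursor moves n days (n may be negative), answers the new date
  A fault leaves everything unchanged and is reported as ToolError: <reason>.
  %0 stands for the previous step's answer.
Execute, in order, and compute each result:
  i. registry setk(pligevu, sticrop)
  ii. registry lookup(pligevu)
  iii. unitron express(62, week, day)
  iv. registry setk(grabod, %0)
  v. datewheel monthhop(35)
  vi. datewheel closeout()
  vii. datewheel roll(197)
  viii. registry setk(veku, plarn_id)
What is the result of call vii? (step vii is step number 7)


Do: registry setk[pligevu; sticrop]
See: nil
Do: registry lookup[pligevu]
See: sticrop
Do: unitron express[62; week; day]
See: 434
Do: registry setk[grabod; %0]
See: nil
Do: datewheel monthhop[35]
See: 1722-02-28
Do: datewheel closeout[]
See: 1722-02-28
Do: datewheel roll[197]
See: 1722-09-13
Do: registry setk[veku; plarn_id]
See: nil

Answer: 1722-09-13


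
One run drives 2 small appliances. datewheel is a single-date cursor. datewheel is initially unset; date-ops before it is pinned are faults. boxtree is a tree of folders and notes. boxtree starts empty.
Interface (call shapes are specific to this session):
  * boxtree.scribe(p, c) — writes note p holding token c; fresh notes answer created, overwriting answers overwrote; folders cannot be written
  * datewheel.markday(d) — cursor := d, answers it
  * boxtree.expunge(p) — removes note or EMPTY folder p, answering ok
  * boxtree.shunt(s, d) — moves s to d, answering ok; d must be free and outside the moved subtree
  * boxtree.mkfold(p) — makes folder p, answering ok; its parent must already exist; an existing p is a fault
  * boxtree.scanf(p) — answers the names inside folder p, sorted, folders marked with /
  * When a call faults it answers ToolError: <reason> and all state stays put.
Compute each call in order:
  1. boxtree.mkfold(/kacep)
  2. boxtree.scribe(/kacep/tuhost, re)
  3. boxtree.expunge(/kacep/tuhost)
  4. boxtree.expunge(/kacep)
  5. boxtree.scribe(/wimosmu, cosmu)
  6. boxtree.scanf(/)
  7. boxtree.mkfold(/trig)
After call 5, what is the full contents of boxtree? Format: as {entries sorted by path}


Answer: {wimosmu=cosmu}

Derivation:
# 1. boxtree.mkfold(/kacep) => ok
# 2. boxtree.scribe(/kacep/tuhost, re) => created
# 3. boxtree.expunge(/kacep/tuhost) => ok
# 4. boxtree.expunge(/kacep) => ok
# 5. boxtree.scribe(/wimosmu, cosmu) => created
# 6. boxtree.scanf(/) => [wimosmu]
# 7. boxtree.mkfold(/trig) => ok


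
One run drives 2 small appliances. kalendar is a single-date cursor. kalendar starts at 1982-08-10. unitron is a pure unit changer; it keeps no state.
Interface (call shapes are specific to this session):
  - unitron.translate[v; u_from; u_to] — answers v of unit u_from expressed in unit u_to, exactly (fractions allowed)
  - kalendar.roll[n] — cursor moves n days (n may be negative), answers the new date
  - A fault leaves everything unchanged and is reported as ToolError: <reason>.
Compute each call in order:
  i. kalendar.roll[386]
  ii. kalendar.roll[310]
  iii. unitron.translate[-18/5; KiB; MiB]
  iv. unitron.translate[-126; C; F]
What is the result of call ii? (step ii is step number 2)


Answer: 1984-07-06

Derivation:
$ roll n='386'
:: 1983-08-31
$ roll n='310'
:: 1984-07-06
$ translate v='-18/5' u_from='KiB' u_to='MiB'
:: -9/2560
$ translate v='-126' u_from='C' u_to='F'
:: -974/5


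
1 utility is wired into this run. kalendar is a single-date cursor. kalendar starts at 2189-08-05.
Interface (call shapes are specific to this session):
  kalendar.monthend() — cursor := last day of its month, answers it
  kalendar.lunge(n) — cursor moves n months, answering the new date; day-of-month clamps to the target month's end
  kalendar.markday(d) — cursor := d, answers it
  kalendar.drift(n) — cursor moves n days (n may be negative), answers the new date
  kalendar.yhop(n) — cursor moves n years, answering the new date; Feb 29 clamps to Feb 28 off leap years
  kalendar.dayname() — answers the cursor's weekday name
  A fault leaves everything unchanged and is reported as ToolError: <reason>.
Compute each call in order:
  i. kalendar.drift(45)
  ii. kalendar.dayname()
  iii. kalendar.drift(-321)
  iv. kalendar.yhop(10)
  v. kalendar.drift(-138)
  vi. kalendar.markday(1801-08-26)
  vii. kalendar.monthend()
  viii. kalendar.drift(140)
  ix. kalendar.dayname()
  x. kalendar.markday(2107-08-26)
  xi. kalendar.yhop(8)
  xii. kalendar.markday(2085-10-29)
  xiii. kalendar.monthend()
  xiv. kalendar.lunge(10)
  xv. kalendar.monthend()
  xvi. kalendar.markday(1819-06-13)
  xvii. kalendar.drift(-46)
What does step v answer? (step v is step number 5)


Answer: 2198-06-17

Derivation:
Do: kalendar.drift[n: 45]
See: 2189-09-19
Do: kalendar.dayname[]
See: Saturday
Do: kalendar.drift[n: -321]
See: 2188-11-02
Do: kalendar.yhop[n: 10]
See: 2198-11-02
Do: kalendar.drift[n: -138]
See: 2198-06-17
Do: kalendar.markday[d: 1801-08-26]
See: 1801-08-26
Do: kalendar.monthend[]
See: 1801-08-31
Do: kalendar.drift[n: 140]
See: 1802-01-18
Do: kalendar.dayname[]
See: Monday
Do: kalendar.markday[d: 2107-08-26]
See: 2107-08-26
Do: kalendar.yhop[n: 8]
See: 2115-08-26
Do: kalendar.markday[d: 2085-10-29]
See: 2085-10-29
Do: kalendar.monthend[]
See: 2085-10-31
Do: kalendar.lunge[n: 10]
See: 2086-08-31
Do: kalendar.monthend[]
See: 2086-08-31
Do: kalendar.markday[d: 1819-06-13]
See: 1819-06-13
Do: kalendar.drift[n: -46]
See: 1819-04-28


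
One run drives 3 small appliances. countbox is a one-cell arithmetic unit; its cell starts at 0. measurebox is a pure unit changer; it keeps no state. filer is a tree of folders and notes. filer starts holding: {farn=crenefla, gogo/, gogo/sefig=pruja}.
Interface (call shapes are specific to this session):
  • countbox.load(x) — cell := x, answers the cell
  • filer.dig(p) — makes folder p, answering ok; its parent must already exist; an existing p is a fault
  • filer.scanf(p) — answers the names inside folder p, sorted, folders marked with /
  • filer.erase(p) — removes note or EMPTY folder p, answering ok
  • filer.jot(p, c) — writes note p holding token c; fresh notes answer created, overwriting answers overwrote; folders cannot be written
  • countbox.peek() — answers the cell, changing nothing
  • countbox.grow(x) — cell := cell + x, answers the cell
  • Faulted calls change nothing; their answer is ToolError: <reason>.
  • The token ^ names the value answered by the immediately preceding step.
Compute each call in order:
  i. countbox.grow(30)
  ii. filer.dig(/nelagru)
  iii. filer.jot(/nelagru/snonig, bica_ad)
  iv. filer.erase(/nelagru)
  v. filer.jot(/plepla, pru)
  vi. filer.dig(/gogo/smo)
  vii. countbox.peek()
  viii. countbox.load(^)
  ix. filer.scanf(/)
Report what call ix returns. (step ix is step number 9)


~$ countbox.grow x→30
[out] 30
~$ filer.dig p→/nelagru
[out] ok
~$ filer.jot p→/nelagru/snonig c→bica_ad
[out] created
~$ filer.erase p→/nelagru
[out] ToolError: not empty
~$ filer.jot p→/plepla c→pru
[out] created
~$ filer.dig p→/gogo/smo
[out] ok
~$ countbox.peek
[out] 30
~$ countbox.load x→^
[out] 30
~$ filer.scanf p→/
[out] [farn, gogo/, nelagru/, plepla]

Answer: [farn, gogo/, nelagru/, plepla]


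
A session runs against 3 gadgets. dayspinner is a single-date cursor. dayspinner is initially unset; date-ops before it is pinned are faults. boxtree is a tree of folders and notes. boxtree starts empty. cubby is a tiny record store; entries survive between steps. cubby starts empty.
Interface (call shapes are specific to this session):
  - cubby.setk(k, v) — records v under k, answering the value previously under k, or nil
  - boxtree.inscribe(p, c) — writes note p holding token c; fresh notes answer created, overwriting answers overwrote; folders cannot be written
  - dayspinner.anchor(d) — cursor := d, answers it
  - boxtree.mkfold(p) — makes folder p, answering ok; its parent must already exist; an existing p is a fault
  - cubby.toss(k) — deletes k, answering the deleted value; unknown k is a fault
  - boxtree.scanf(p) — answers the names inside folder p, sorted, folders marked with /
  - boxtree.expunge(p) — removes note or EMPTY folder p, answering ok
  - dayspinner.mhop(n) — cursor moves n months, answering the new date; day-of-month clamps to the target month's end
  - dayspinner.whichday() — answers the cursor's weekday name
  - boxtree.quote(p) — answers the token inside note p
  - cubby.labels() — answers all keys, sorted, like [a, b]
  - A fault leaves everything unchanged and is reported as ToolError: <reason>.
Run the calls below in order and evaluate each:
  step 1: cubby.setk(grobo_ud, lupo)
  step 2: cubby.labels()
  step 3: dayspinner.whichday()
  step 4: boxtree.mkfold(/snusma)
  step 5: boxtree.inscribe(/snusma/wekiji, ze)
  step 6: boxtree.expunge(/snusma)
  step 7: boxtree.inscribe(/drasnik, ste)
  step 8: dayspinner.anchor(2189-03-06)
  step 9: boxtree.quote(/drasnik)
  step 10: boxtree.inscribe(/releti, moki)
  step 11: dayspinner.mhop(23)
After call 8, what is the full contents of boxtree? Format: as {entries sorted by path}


$ setk k='grobo_ud' v='lupo'
:: nil
$ labels
:: [grobo_ud]
$ whichday
:: ToolError: no date set
$ mkfold p='/snusma'
:: ok
$ inscribe p='/snusma/wekiji' c='ze'
:: created
$ expunge p='/snusma'
:: ToolError: not empty
$ inscribe p='/drasnik' c='ste'
:: created
$ anchor d='2189-03-06'
:: 2189-03-06
$ quote p='/drasnik'
:: ste
$ inscribe p='/releti' c='moki'
:: created
$ mhop n='23'
:: 2191-02-06

Answer: {drasnik=ste, snusma/, snusma/wekiji=ze}


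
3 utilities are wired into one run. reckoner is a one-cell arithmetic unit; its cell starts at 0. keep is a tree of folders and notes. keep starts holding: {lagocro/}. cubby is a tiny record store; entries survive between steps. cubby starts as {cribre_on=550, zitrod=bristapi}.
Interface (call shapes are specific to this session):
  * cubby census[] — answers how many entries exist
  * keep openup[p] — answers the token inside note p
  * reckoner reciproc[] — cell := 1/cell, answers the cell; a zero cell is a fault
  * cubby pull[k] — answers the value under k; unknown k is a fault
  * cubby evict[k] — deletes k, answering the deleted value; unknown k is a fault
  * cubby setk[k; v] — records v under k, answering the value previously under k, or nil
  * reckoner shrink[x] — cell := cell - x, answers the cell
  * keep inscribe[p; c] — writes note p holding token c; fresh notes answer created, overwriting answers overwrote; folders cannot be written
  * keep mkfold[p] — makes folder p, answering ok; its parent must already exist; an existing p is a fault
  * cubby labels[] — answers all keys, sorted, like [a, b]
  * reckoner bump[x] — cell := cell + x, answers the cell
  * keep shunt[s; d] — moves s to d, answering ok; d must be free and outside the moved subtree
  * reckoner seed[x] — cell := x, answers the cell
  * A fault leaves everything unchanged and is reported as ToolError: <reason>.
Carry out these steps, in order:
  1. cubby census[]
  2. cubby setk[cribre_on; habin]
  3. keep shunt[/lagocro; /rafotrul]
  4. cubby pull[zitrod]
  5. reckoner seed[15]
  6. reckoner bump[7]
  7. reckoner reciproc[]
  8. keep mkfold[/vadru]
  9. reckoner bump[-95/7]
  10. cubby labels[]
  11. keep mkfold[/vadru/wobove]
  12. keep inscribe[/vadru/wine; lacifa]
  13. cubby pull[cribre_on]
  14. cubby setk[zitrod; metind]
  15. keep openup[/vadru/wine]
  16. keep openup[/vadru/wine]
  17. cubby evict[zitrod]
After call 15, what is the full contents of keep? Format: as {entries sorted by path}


Answer: {rafotrul/, vadru/, vadru/wine=lacifa, vadru/wobove/}

Derivation:
-> cubby census()
<- 2
-> cubby setk(k='cribre_on', v='habin')
<- 550
-> keep shunt(s='/lagocro', d='/rafotrul')
<- ok
-> cubby pull(k='zitrod')
<- bristapi
-> reckoner seed(x='15')
<- 15
-> reckoner bump(x='7')
<- 22
-> reckoner reciproc()
<- 1/22
-> keep mkfold(p='/vadru')
<- ok
-> reckoner bump(x='-95/7')
<- -2083/154
-> cubby labels()
<- [cribre_on, zitrod]
-> keep mkfold(p='/vadru/wobove')
<- ok
-> keep inscribe(p='/vadru/wine', c='lacifa')
<- created
-> cubby pull(k='cribre_on')
<- habin
-> cubby setk(k='zitrod', v='metind')
<- bristapi
-> keep openup(p='/vadru/wine')
<- lacifa
-> keep openup(p='/vadru/wine')
<- lacifa
-> cubby evict(k='zitrod')
<- metind


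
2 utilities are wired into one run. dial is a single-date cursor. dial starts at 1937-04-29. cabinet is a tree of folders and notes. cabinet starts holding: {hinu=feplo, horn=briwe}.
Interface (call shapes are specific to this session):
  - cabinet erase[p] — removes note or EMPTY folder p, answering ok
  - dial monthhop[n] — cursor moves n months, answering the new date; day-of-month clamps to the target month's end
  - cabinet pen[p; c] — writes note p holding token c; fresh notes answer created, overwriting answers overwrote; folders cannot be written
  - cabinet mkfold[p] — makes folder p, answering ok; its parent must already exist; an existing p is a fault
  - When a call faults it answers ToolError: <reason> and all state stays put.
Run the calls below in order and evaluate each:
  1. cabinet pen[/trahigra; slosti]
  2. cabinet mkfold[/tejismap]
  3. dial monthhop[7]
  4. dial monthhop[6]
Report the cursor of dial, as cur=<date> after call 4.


Answer: cur=1938-05-29

Derivation:
>> cabinet pen(/trahigra, slosti)
<< created
>> cabinet mkfold(/tejismap)
<< ok
>> dial monthhop(7)
<< 1937-11-29
>> dial monthhop(6)
<< 1938-05-29


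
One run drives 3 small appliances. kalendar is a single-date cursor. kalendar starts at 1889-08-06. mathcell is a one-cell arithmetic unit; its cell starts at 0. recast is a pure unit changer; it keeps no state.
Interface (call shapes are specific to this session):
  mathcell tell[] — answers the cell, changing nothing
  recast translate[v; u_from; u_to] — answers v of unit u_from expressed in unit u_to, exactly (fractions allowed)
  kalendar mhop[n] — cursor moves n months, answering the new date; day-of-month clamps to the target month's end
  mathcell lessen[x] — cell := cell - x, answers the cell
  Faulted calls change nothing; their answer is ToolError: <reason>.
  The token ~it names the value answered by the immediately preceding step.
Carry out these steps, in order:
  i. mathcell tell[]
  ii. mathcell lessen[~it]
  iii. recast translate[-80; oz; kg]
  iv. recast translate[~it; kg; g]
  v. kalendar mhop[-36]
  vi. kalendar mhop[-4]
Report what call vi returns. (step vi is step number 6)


Answer: 1886-04-06

Derivation:
-> mathcell tell()
<- 0
-> mathcell lessen(x: ~it)
<- 0
-> recast translate(v: -80, u_from: oz, u_to: kg)
<- -45359237/20000000
-> recast translate(v: ~it, u_from: kg, u_to: g)
<- -45359237/20000
-> kalendar mhop(n: -36)
<- 1886-08-06
-> kalendar mhop(n: -4)
<- 1886-04-06


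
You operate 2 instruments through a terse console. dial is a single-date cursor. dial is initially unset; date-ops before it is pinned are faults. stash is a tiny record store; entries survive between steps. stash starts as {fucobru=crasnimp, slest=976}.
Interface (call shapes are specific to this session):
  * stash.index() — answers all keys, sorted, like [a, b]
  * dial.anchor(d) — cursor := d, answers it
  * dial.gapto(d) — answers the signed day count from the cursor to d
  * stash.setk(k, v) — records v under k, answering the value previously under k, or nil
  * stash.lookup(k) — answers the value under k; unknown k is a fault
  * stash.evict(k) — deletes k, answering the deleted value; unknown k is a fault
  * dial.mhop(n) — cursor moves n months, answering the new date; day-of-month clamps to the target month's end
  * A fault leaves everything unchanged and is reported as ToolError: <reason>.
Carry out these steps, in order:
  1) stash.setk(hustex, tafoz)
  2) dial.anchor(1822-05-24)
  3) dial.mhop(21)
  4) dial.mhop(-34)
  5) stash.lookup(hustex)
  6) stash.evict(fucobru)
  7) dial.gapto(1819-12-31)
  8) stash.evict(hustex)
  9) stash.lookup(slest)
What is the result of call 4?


Answer: 1821-04-24

Derivation:
Using stash.setk on k→hustex, v→tafoz, yielding nil.
Now I run dial.anchor on d→1822-05-24, yielding 1822-05-24.
Using dial.mhop on n→21, and get 1824-02-24.
I run dial.mhop on n→-34, and observe 1821-04-24.
Using stash.lookup on k→hustex, yielding tafoz.
I run stash.evict on k→fucobru, and observe crasnimp.
I try dial.gapto on d→1819-12-31, which returns -480.
Calling stash.evict on k→hustex: tafoz.
I run stash.lookup on k→slest, and get 976.


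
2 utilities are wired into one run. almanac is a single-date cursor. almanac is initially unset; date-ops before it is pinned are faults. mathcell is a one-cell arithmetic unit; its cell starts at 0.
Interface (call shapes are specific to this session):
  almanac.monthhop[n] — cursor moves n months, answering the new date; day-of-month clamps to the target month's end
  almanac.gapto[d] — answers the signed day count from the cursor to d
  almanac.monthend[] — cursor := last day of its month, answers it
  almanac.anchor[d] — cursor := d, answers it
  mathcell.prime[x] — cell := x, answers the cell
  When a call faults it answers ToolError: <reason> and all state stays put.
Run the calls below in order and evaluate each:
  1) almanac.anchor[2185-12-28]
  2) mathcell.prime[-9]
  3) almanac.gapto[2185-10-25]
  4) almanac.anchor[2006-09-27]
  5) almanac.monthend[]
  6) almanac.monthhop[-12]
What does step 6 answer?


Answer: 2005-09-30

Derivation:
>> anchor(2185-12-28)
<< 2185-12-28
>> prime(-9)
<< -9
>> gapto(2185-10-25)
<< -64
>> anchor(2006-09-27)
<< 2006-09-27
>> monthend()
<< 2006-09-30
>> monthhop(-12)
<< 2005-09-30


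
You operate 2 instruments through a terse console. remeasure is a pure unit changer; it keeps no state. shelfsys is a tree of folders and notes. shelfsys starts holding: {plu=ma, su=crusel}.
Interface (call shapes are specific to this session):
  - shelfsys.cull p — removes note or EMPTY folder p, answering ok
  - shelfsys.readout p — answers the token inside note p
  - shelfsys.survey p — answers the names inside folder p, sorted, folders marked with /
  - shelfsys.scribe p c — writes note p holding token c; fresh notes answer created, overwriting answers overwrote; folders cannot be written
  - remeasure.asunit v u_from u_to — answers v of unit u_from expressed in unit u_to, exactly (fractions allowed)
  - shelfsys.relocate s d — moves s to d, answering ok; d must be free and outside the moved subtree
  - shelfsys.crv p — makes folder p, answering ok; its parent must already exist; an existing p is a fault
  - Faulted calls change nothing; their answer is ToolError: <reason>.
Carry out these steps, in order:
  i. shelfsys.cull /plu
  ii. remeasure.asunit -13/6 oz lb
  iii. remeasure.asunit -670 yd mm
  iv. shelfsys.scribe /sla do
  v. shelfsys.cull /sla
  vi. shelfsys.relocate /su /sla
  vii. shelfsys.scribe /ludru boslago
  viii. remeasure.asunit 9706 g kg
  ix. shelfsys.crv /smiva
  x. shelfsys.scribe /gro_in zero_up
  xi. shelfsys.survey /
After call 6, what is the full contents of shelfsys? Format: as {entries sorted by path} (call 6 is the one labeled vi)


Answer: {sla=crusel}

Derivation:
I invoke cull passing p=/plu, and observe ok.
I invoke asunit passing v=-13/6, u_from=oz, u_to=lb, yielding -13/96.
I call asunit passing v=-670, u_from=yd, u_to=mm, → -612648.
I call scribe passing p=/sla, c=do, → created.
Invoking cull passing p=/sla, and see ok.
Now I run relocate passing s=/su, d=/sla, and observe ok.
Next I call scribe passing p=/ludru, c=boslago, and see created.
I call asunit passing v=9706, u_from=g, u_to=kg: 4853/500.
I run crv passing p=/smiva, yielding ok.
Then scribe passing p=/gro_in, c=zero_up, and get created.
Using survey passing p=/, and see [gro_in, ludru, sla, smiva/].


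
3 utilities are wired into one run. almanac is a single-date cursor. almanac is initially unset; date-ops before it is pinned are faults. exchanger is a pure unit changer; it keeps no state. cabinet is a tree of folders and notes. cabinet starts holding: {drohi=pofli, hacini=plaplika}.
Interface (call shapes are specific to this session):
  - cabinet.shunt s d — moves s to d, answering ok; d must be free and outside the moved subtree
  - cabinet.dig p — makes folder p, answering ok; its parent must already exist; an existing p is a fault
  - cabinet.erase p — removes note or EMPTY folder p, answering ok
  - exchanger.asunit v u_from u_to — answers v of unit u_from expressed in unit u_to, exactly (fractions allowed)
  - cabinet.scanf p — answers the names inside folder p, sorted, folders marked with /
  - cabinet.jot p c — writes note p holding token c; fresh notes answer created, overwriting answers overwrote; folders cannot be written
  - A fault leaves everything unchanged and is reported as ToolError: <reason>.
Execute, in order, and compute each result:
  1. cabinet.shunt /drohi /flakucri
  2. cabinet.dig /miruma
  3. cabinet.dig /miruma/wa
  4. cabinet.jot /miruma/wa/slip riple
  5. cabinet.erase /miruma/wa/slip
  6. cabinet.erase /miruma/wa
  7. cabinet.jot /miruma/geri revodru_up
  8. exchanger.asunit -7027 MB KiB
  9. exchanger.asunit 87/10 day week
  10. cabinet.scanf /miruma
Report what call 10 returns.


Answer: [geri]

Derivation:
==> cabinet.shunt(s='/drohi', d='/flakucri')
<== ok
==> cabinet.dig(p='/miruma')
<== ok
==> cabinet.dig(p='/miruma/wa')
<== ok
==> cabinet.jot(p='/miruma/wa/slip', c='riple')
<== created
==> cabinet.erase(p='/miruma/wa/slip')
<== ok
==> cabinet.erase(p='/miruma/wa')
<== ok
==> cabinet.jot(p='/miruma/geri', c='revodru_up')
<== created
==> exchanger.asunit(v='-7027', u_from='MB', u_to='KiB')
<== -109796875/16
==> exchanger.asunit(v='87/10', u_from='day', u_to='week')
<== 87/70
==> cabinet.scanf(p='/miruma')
<== [geri]


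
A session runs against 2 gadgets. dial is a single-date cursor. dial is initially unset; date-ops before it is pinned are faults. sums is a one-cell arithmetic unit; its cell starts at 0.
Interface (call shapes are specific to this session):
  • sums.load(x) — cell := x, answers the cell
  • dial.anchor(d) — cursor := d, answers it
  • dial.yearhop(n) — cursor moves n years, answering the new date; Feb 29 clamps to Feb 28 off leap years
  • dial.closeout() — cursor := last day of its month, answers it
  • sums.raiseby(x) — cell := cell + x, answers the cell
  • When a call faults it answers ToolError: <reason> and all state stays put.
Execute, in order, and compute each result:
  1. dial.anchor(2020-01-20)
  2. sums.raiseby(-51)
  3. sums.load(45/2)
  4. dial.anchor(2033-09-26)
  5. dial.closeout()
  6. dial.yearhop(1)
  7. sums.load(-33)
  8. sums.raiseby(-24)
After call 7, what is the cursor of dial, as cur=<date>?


Answer: cur=2034-09-30

Derivation:
% dial.anchor d: 2020-01-20
= 2020-01-20
% sums.raiseby x: -51
= -51
% sums.load x: 45/2
= 45/2
% dial.anchor d: 2033-09-26
= 2033-09-26
% dial.closeout
= 2033-09-30
% dial.yearhop n: 1
= 2034-09-30
% sums.load x: -33
= -33
% sums.raiseby x: -24
= -57


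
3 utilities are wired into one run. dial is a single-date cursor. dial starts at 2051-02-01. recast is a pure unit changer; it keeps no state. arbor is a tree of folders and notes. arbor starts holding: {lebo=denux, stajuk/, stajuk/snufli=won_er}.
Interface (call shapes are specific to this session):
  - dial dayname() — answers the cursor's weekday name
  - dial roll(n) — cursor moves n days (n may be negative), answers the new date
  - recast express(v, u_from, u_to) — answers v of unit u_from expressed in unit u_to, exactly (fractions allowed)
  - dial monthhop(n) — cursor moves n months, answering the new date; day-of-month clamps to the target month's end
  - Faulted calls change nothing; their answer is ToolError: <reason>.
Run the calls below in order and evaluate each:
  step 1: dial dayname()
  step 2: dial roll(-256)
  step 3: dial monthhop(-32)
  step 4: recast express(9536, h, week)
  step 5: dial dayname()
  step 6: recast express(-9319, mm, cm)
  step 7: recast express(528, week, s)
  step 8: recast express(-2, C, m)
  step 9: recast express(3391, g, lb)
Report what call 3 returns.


$ dial dayname
= Wednesday
$ dial roll n=-256
= 2050-05-21
$ dial monthhop n=-32
= 2047-09-21
$ recast express v=9536 u_from=h u_to=week
= 1192/21
$ dial dayname
= Saturday
$ recast express v=-9319 u_from=mm u_to=cm
= -9319/10
$ recast express v=528 u_from=week u_to=s
= 319334400
$ recast express v=-2 u_from=C u_to=m
= ToolError: incompatible units
$ recast express v=3391 u_from=g u_to=lb
= 339100000/45359237

Answer: 2047-09-21


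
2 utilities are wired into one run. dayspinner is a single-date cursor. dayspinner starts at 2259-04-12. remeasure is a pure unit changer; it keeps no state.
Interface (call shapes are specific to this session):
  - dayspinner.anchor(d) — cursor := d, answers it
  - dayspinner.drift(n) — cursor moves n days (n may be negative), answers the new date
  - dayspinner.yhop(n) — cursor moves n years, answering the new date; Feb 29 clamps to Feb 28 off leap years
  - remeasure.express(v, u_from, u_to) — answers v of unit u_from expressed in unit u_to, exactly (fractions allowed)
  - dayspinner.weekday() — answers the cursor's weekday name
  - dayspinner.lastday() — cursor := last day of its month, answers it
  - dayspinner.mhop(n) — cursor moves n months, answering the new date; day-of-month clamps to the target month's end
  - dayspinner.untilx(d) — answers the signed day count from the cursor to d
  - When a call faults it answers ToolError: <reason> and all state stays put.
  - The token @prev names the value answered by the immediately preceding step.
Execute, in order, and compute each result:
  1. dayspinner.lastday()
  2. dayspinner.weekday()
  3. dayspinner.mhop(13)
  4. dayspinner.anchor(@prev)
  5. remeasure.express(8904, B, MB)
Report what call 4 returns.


% dayspinner.lastday
= 2259-04-30
% dayspinner.weekday
= Saturday
% dayspinner.mhop n=13
= 2260-05-30
% dayspinner.anchor d=@prev
= 2260-05-30
% remeasure.express v=8904 u_from=B u_to=MB
= 1113/125000

Answer: 2260-05-30


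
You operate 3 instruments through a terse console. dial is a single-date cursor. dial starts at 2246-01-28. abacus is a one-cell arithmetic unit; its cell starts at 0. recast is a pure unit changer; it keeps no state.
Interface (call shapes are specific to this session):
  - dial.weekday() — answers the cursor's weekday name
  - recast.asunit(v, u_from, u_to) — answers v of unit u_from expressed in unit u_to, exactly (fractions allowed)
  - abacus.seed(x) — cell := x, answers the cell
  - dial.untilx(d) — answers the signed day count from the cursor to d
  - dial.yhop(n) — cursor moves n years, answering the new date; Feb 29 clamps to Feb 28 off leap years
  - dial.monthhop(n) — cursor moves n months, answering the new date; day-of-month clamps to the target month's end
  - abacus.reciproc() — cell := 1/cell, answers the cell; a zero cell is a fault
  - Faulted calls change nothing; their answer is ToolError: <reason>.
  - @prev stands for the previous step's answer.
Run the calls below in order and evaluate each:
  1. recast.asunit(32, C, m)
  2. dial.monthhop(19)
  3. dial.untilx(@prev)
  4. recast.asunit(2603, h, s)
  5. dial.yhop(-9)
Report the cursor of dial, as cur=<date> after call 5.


Answer: cur=2238-08-28

Derivation:
CALL recast.asunit[v=32; u_from=C; u_to=m]
RET  ToolError: incompatible units
CALL dial.monthhop[n=19]
RET  2247-08-28
CALL dial.untilx[d=@prev]
RET  0
CALL recast.asunit[v=2603; u_from=h; u_to=s]
RET  9370800
CALL dial.yhop[n=-9]
RET  2238-08-28


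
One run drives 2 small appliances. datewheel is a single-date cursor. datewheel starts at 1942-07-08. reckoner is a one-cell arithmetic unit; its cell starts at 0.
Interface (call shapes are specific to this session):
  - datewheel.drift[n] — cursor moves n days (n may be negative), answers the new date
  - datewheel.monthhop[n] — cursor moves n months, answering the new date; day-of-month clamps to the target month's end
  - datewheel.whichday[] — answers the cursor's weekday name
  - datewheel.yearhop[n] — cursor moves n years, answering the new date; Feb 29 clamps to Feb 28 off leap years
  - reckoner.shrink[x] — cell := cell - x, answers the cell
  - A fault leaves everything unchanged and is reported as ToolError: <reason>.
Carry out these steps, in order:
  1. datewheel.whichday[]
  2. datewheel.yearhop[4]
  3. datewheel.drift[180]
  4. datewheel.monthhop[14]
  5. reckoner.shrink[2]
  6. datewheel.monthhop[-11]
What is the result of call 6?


Answer: 1947-04-04

Derivation:
[in] datewheel.whichday
[out] Wednesday
[in] datewheel.yearhop n='4'
[out] 1946-07-08
[in] datewheel.drift n='180'
[out] 1947-01-04
[in] datewheel.monthhop n='14'
[out] 1948-03-04
[in] reckoner.shrink x='2'
[out] -2
[in] datewheel.monthhop n='-11'
[out] 1947-04-04
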